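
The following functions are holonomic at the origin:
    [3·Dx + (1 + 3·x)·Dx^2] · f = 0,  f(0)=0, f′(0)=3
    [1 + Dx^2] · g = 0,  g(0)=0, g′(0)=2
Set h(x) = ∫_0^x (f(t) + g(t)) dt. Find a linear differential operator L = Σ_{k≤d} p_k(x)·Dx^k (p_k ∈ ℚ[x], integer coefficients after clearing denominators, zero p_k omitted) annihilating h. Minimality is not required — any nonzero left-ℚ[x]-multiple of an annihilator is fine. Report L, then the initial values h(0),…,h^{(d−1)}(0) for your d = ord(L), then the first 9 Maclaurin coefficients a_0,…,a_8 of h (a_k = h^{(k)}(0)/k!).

f: a_k = 0, 3, -9/2, 9, -81/4, 243/5, -243/2, 2187/7, -6561/8, …
g: a_k = 0, 2, 0, -1/3, 0, 1/60, 0, -1/2520, 0, …
f+g: L₀ = lclm(L_f,L_g), ord ≤ 2+2.
∫: right-multiply L₀ by Dx.
L = (165 + 18·x + 27·x^2)·Dx^2 + (19 + 63·x + 27·x^2 + 27·x^3)·Dx^3 + (165 + 18·x + 27·x^2)·Dx^4 + (19 + 63·x + 27·x^2 + 27·x^3)·Dx^5  (order 5).
h: a_k = 0, 0, 5/2, -3/2, 13/6, -81/20, 2917/360, -243/14, 787319/20160, …
ICs: h(0) = 0, h′(0) = 0, h′′(0) = 5, h′′′(0) = -9, h′′′′(0) = 52.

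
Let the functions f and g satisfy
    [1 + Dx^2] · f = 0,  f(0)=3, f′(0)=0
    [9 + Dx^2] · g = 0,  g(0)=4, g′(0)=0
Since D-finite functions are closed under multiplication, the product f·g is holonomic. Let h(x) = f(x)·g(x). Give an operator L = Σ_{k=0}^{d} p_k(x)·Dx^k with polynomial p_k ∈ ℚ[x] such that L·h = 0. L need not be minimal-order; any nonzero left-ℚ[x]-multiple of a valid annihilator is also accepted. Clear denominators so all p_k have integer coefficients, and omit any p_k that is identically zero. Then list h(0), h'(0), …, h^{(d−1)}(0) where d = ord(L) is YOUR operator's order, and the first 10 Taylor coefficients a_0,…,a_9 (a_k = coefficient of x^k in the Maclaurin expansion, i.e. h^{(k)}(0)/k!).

f: a_k = 3, 0, -3/2, 0, 1/8, 0, -1/240, 0, 1/13440, 0, …
g: a_k = 4, 0, -18, 0, 27/2, 0, -81/20, 0, 729/1120, 0, …
Product ⇒ symmetric product L₀, ord ≤ 4.
L = 64 + 20·Dx^2 + Dx^4  (order 4).
h: a_k = 12, 0, -60, 0, 68, 0, -104/3, 0, 1028/105, 0, …
ICs: h(0) = 12, h′(0) = 0, h′′(0) = -120, h′′′(0) = 0.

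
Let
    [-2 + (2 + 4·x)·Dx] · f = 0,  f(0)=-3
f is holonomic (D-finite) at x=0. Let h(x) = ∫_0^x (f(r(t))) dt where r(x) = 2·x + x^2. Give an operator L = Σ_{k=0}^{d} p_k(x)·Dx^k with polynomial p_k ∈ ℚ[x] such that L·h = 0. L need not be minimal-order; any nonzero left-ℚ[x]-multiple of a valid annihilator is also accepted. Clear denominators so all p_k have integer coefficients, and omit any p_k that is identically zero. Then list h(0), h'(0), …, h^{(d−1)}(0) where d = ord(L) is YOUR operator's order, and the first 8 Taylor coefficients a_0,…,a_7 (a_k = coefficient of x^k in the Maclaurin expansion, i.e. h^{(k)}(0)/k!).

L = (-2 - 2·x)·Dx + (1 + 4·x + 2·x^2)·Dx^2  (order 2).
h: a_k = 0, -3, -3, 1, -3/2, 27/10, -11/2, 171/14, …
ICs: h(0) = 0, h′(0) = -3.

f: a_k = -3, -3, 3/2, -3/2, 15/8, -21/8, 63/16, -99/16, …
L₀ from L_f via x↦r, Dx↦r'^{-1}Dx.
∫: right-multiply L₀ by Dx.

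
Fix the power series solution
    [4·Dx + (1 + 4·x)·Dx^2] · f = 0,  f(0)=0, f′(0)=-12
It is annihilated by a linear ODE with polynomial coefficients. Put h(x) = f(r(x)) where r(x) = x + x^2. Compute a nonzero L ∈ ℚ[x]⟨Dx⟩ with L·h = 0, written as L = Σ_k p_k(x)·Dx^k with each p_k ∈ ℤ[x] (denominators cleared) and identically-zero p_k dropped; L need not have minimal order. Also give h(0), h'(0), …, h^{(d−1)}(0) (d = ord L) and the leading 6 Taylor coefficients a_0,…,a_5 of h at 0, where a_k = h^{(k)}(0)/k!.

L = 2·Dx + (1 + 2·x)·Dx^2  (order 2).
h: a_k = 0, -12, 12, -16, 24, -192/5, …
ICs: h(0) = 0, h′(0) = -12.

f: a_k = 0, -12, 24, -64, 192, -3072/5, …
L₀ from L_f via x↦r, Dx↦r'^{-1}Dx.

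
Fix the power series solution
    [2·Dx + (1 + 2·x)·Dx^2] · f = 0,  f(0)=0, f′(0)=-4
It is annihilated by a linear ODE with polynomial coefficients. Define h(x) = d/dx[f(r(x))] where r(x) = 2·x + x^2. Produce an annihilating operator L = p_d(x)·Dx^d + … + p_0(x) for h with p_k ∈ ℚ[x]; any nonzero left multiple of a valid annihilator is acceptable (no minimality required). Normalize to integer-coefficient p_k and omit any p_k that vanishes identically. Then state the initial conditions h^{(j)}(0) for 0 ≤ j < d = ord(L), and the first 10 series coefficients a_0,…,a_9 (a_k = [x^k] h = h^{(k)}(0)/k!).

L = (3 + 4·x + 2·x^2) + (1 + 5·x + 6·x^2 + 2·x^3)·Dx  (order 1).
h: a_k = -8, 24, -80, 272, -928, 3168, -10816, 36928, -126080, 430464, …
ICs: h(0) = -8.

f: a_k = 0, -4, 4, -16/3, 8, -64/5, 64/3, -256/7, 64, -1024/9, …
h₀=f(r): pull back L_f along r ⇒ L₀.
Differentiate: ansatz ord ≤ ord L₀ ⇒ L.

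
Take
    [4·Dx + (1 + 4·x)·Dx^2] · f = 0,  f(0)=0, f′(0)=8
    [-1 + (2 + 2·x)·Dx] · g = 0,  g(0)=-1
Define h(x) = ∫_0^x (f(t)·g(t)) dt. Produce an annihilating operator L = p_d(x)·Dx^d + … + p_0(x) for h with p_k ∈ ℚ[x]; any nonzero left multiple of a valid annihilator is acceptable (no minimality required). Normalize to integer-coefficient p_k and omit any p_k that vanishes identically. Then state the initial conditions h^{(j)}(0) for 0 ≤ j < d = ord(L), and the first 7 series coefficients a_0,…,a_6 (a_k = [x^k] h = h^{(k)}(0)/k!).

f: a_k = 0, 8, -16, 128/3, -128, 2048/5, -4096/3, …
g: a_k = -1, -1/2, 1/8, -1/16, 5/128, -7/256, 21/1024, …
Product ⇒ symmetric product L₀, ord ≤ 2.
Integrate: L := L₀·Dx.
L = (-5 + 4·x)·Dx + (12 + 12·x)·Dx^2 + (4 + 24·x + 36·x^2 + 16·x^3)·Dx^3  (order 3).
h: a_k = 0, 0, -4, 4, -101/12, 125/6, -81349/1440, …
ICs: h(0) = 0, h′(0) = 0, h′′(0) = -8.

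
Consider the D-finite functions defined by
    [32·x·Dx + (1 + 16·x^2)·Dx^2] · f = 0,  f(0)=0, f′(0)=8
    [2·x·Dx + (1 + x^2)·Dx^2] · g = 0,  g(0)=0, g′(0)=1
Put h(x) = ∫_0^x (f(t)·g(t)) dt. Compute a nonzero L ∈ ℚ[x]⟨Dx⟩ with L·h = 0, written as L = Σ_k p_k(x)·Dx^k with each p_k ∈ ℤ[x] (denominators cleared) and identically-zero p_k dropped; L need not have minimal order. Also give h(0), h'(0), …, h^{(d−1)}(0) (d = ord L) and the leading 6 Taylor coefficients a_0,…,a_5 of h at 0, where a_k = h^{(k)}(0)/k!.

f: a_k = 0, 8, 0, -128/3, 0, 2048/5, …
g: a_k = 0, 1, 0, -1/3, 0, 1/5, …
Sym-product of L_f,L_g gives L₀ (≤ ord 4).
Integrate: L := L₀·Dx.
L = (-384·x - 10880·x^3 - 16384·x^5 + 34816·x^7 + 98304·x^9)·Dx^2 + (-68 - 3916·x^2 - 19584·x^4 - 14336·x^6 + 121856·x^8 + 147456·x^10)·Dx^3 + (-136·x - 2632·x^3 - 6528·x^5 + 16448·x^7 + 69632·x^9 + 49152·x^11)·Dx^4 + (-1 - 34·x^2 - 305·x^4 + 4880·x^8 + 8704·x^10 + 4096·x^12)·Dx^5  (order 5).
h: a_k = 0, 0, 0, 8/3, 0, -136/15, …
ICs: h(0) = 0, h′(0) = 0, h′′(0) = 0, h′′′(0) = 16, h′′′′(0) = 0.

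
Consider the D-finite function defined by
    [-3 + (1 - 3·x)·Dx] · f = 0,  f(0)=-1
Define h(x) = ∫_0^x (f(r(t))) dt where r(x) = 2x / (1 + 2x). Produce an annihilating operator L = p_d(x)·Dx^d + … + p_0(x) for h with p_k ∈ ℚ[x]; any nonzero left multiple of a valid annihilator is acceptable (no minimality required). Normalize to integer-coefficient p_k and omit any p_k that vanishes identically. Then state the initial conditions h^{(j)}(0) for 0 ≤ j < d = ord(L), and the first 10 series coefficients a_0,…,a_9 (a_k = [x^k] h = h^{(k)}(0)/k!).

L = 6·Dx + (-1 + 2·x + 8·x^2)·Dx^2  (order 2).
h: a_k = 0, -1, -3, -8, -24, -384/5, -256, -6144/7, -3072, -32768/3, …
ICs: h(0) = 0, h′(0) = -1.

f: a_k = -1, -3, -9, -27, -81, -243, -729, -2187, -6561, -19683, …
Change of var in L_f (x↦r) gives L₀.
h=∫₀ˣh₀: take L = L₀·Dx.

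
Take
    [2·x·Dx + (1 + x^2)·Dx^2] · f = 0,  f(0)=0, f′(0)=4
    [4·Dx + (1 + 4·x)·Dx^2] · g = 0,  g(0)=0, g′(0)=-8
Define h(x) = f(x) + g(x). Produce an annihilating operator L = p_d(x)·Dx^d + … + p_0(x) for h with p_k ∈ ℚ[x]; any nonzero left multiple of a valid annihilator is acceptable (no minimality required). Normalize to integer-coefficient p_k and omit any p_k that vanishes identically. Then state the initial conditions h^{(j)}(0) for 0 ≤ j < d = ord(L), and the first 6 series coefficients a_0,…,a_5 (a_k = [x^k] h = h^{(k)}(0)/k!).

f: a_k = 0, 4, 0, -4/3, 0, 4/5, …
g: a_k = 0, -8, 16, -128/3, 128, -2048/5, …
f+g: L₀ = lclm(L_f,L_g), ord ≤ 2+2.
L = (-4 - 48·x + 12·x^2 + 16·x^3)·Dx + (-17 - 8·x - 45·x^2 + 24·x^3 + 32·x^4)·Dx^2 + (-2 - 7·x + 4·x^2 + x^3 + 6·x^4 + 8·x^5)·Dx^3  (order 3).
h: a_k = 0, -4, 16, -44, 128, -2044/5, …
ICs: h(0) = 0, h′(0) = -4, h′′(0) = 32.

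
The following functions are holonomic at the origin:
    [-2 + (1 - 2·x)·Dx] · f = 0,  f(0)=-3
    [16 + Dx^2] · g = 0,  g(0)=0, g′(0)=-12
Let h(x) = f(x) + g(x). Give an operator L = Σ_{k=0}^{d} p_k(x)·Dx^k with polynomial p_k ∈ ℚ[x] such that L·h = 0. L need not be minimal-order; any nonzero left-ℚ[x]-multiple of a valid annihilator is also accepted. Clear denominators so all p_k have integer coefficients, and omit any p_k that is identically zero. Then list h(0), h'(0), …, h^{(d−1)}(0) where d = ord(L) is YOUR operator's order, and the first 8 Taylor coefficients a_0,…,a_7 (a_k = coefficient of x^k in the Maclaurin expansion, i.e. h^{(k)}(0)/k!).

L = (160 - 256·x + 256·x^2) + (-48 + 224·x - 384·x^2 + 256·x^3)·Dx + (10 - 16·x + 16·x^2)·Dx^2 + (-3 + 14·x - 24·x^2 + 16·x^3)·Dx^3  (order 3).
h: a_k = -3, -18, -12, 8, -48, -608/5, -192, -39296/105, …
ICs: h(0) = -3, h′(0) = -18, h′′(0) = -24.

f: a_k = -3, -6, -12, -24, -48, -96, -192, -384, …
g: a_k = 0, -12, 0, 32, 0, -128/5, 0, 1024/105, …
L₀ := lclm(L_f,L_g); ord L₀ ≤ 1+2.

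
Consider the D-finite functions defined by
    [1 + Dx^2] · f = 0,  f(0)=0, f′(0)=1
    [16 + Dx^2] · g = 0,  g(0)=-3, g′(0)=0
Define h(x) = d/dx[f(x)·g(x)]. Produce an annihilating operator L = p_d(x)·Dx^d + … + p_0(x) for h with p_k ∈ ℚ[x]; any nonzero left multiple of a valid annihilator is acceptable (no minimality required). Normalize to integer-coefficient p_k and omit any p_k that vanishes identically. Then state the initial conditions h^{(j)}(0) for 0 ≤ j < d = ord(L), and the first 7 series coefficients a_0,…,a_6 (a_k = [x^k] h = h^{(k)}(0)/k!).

f: a_k = 0, 1, 0, -1/6, 0, 1/120, 0, …
g: a_k = -3, 0, 24, 0, -32, 0, 256/15, …
Sym-product of L_f,L_g gives L₀ (≤ ord 4).
h=h₀': d/dx-closure on L₀ ⇒ L.
L = 225 + 34·Dx^2 + Dx^4  (order 4).
h: a_k = -3, 0, 147/2, 0, -1441/8, 0, 37969/240, …
ICs: h(0) = -3, h′(0) = 0, h′′(0) = 147, h′′′(0) = 0.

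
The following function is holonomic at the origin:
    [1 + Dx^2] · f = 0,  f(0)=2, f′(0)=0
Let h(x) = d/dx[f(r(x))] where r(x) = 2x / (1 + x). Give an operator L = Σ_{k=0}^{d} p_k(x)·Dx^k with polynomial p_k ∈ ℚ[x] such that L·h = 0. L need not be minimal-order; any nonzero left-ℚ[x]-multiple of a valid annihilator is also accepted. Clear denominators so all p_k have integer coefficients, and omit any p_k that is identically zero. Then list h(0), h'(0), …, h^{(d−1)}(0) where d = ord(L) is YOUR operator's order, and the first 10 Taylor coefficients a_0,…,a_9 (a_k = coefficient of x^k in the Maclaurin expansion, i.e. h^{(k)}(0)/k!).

f: a_k = 2, 0, -1, 0, 1/12, 0, -1/360, 0, 1/20160, 0, …
Substitute x→r, Dx→(1/r')Dx; clear ⇒ L₀.
Derive L from L₀ (diff closure).
L = (10 + 12·x + 6·x^2) + (6 + 18·x + 18·x^2 + 6·x^3)·Dx + (1 + 4·x + 6·x^2 + 4·x^3 + x^4)·Dx^2  (order 2).
h: a_k = 0, -8, 24, -128/3, 160/3, -616/15, -56/5, 37664/315, -10336/35, 1532504/2835, …
ICs: h(0) = 0, h′(0) = -8.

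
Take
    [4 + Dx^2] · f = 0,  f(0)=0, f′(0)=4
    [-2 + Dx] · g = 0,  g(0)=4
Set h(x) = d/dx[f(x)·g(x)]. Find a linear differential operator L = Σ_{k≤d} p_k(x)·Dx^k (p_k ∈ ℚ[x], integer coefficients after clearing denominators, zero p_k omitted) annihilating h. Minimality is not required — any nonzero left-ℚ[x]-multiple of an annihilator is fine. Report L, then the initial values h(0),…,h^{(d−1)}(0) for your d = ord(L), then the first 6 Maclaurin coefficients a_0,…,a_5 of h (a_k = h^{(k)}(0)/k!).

f: a_k = 0, 4, 0, -8/3, 0, 8/15, …
g: a_k = 4, 8, 8, 16/3, 8/3, 16/15, …
Product ⇒ symmetric product L₀, ord ≤ 2.
Derive L from L₀ (diff closure).
L = 8 - 4·Dx + Dx^2  (order 2).
h: a_k = 16, 64, 64, 0, -128/3, -512/15, …
ICs: h(0) = 16, h′(0) = 64.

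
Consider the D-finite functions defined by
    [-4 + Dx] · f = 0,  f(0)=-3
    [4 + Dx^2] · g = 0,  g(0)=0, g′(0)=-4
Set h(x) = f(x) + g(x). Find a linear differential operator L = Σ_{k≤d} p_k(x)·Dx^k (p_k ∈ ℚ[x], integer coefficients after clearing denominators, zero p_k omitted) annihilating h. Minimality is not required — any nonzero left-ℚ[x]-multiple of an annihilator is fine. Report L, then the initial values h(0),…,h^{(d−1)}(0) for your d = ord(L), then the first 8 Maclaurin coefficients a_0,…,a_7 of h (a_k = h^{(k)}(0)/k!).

L = -16 + 4·Dx - 4·Dx^2 + Dx^3  (order 3).
h: a_k = -3, -16, -24, -88/3, -32, -392/15, -256/15, -3056/315, …
ICs: h(0) = -3, h′(0) = -16, h′′(0) = -48.

f: a_k = -3, -12, -24, -32, -32, -128/5, -256/15, -1024/105, …
g: a_k = 0, -4, 0, 8/3, 0, -8/15, 0, 16/315, …
h₀=f+g: left-lcm gives L₀, ord ≤ 3.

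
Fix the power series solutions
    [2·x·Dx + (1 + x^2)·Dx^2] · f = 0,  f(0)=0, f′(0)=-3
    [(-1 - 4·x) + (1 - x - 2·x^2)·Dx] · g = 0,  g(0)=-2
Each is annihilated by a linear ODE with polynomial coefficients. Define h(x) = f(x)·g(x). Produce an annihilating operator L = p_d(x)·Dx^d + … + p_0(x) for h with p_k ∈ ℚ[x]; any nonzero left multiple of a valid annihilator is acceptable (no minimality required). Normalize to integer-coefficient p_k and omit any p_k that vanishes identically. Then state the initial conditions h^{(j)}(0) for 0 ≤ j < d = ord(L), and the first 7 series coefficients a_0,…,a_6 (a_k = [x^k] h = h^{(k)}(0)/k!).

f: a_k = 0, -3, 0, 1, 0, -3/5, 0, …
g: a_k = -2, -2, -6, -10, -22, -42, -86, …
L₀ := L_f ⊗_s L_g (sym. prod.), ord ≤ 2.
L = (4 + 2·x + 12·x^2) + (2 + 6·x + 4·x^2 + 12·x^3)·Dx + (-1 + x + x^2 + x^3 + 2·x^4)·Dx^2  (order 2).
h: a_k = 0, 6, 6, 16, 28, 306/5, 586/5, …
ICs: h(0) = 0, h′(0) = 6.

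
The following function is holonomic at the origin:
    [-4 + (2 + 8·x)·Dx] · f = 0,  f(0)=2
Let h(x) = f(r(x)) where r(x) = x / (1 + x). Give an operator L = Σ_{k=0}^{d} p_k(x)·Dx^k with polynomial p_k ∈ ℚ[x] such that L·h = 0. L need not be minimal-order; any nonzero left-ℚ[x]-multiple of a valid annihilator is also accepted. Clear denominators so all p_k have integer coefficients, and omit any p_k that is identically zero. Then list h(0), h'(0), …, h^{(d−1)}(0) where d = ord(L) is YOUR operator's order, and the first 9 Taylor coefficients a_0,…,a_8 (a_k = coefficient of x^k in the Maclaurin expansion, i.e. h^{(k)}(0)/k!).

f: a_k = 2, 4, -4, 8, -20, 56, -168, 528, -1716, …
Substitute x→r, Dx→(1/r')Dx; clear ⇒ L₀.
L = -2 + (1 + 6·x + 5·x^2)·Dx  (order 1).
h: a_k = 2, 4, -8, 20, -60, 204, -752, 2924, -11800, …
ICs: h(0) = 2.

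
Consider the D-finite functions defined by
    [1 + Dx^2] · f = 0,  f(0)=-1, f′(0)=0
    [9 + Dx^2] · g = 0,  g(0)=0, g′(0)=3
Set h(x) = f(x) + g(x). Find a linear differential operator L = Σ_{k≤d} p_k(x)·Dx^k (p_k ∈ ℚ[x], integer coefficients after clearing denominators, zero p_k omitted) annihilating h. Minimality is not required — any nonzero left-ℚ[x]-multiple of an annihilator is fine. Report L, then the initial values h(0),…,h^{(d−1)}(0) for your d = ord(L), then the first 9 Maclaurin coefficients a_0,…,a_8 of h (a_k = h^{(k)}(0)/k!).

f: a_k = -1, 0, 1/2, 0, -1/24, 0, 1/720, 0, -1/40320, …
g: a_k = 0, 3, 0, -9/2, 0, 81/40, 0, -243/560, 0, …
Sum ⇒ L₀ = lclm(L_f,L_g) in ℚ(x)⟨Dx⟩.
L = 9 + 10·Dx^2 + Dx^4  (order 4).
h: a_k = -1, 3, 1/2, -9/2, -1/24, 81/40, 1/720, -243/560, -1/40320, …
ICs: h(0) = -1, h′(0) = 3, h′′(0) = 1, h′′′(0) = -27.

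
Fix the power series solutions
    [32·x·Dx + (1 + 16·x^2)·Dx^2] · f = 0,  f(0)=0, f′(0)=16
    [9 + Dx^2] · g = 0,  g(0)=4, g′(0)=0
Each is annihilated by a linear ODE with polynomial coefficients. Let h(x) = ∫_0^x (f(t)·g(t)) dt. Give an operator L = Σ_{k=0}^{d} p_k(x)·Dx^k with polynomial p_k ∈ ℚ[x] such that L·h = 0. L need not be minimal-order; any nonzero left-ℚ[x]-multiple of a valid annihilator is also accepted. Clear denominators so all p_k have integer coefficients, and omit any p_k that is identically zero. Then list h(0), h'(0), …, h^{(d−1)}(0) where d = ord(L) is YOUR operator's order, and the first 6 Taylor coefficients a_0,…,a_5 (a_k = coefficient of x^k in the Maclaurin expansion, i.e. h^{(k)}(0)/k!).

L = (16425 + 696384·x^2 + 2778624·x^4 + 11943936·x^6 + 47775744·x^8)·Dx + (23616·x + 543744·x^3 + 3981312·x^5 + 21233664·x^7)·Dx^2 + (2050 + 87168·x^2 + 470016·x^4 + 2654208·x^6 + 10616832·x^8)·Dx^3 + (2624·x + 60416·x^3 + 442368·x^5 + 2359296·x^7)·Dx^4 + (25 + 1088·x^2 + 17920·x^4 + 147456·x^6 + 589824·x^8)·Dx^5  (order 5).
h: a_k = 0, 0, 32, 0, -472/3, 0, …
ICs: h(0) = 0, h′(0) = 0, h′′(0) = 64, h′′′(0) = 0, h′′′′(0) = -3776.

f: a_k = 0, 16, 0, -256/3, 0, 4096/5, …
g: a_k = 4, 0, -18, 0, 27/2, 0, …
Product ⇒ symmetric product L₀, ord ≤ 4.
h=∫₀ˣh₀: take L = L₀·Dx.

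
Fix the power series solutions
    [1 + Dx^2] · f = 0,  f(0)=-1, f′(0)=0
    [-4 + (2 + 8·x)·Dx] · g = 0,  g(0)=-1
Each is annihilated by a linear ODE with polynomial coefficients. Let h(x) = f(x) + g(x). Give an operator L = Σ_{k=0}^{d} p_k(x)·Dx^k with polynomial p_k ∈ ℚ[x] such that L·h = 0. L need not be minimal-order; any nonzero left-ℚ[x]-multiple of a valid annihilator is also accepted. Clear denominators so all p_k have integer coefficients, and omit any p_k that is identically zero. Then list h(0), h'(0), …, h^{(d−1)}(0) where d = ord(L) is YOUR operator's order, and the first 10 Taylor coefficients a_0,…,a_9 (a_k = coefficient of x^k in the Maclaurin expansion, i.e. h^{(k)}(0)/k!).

L = (-26 - 16·x - 32·x^2) + (-3 - 4·x + 48·x^2 + 64·x^3)·Dx + (-26 - 16·x - 32·x^2)·Dx^2 + (-3 - 4·x + 48·x^2 + 64·x^3)·Dx^3  (order 3).
h: a_k = -2, -2, 5/2, -4, 239/24, -28, 60481/720, -264, 34594559/40320, -2860, …
ICs: h(0) = -2, h′(0) = -2, h′′(0) = 5.

f: a_k = -1, 0, 1/2, 0, -1/24, 0, 1/720, 0, -1/40320, 0, …
g: a_k = -1, -2, 2, -4, 10, -28, 84, -264, 858, -2860, …
h₀=f+g: left-lcm gives L₀, ord ≤ 3.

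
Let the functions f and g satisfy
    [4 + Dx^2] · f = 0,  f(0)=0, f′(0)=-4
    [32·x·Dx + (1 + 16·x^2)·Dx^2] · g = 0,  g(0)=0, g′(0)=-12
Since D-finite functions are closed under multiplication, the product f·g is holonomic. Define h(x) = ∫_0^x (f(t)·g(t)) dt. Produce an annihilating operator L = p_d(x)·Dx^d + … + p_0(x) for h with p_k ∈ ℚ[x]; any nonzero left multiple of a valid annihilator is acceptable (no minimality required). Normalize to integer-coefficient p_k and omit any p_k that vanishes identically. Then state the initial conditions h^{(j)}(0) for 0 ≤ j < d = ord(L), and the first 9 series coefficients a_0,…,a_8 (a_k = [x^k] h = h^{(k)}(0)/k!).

f: a_k = 0, -4, 0, 8/3, 0, -8/15, 0, 16/315, 0, …
g: a_k = 0, -12, 0, 64, 0, -3072/5, 0, 49152/7, 0, …
Sym-product of L_f,L_g gives L₀ (≤ ord 4).
Integrate: L := L₀·Dx.
L = (1360 + 60416·x^2 + 106496·x^4 + 262144·x^6 + 1048576·x^8)·Dx + (2304·x + 45056·x^3 + 196608·x^5 + 1048576·x^7)·Dx^2 + (360 + 15872·x^2 + 36864·x^4 + 131072·x^6 + 524288·x^8)·Dx^3 + (576·x + 11264·x^3 + 49152·x^5 + 262144·x^7)·Dx^4 + (5 + 192·x^2 + 2560·x^4 + 16384·x^6 + 65536·x^8)·Dx^5  (order 5).
h: a_k = 0, 0, 0, 16, 0, -288/5, 0, 7904/21, 0, …
ICs: h(0) = 0, h′(0) = 0, h′′(0) = 0, h′′′(0) = 96, h′′′′(0) = 0.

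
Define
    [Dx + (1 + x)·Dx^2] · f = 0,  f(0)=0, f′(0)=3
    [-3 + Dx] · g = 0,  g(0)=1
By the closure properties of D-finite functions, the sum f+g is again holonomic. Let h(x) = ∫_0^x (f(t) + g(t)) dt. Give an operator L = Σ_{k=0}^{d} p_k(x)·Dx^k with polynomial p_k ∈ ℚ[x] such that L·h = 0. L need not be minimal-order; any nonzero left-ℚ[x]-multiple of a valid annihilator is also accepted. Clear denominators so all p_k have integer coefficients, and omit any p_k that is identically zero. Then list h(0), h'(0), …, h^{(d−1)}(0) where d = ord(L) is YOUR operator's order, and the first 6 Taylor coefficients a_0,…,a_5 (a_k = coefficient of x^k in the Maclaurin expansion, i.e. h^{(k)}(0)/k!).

L = (-15 - 9·x)·Dx^2 + (-7 - 18·x - 9·x^2)·Dx^3 + (4 + 7·x + 3·x^2)·Dx^4  (order 4).
h: a_k = 0, 1, 3, 1, 11/8, 21/40, …
ICs: h(0) = 0, h′(0) = 1, h′′(0) = 6, h′′′(0) = 6.

f: a_k = 0, 3, -3/2, 1, -3/4, 3/5, …
g: a_k = 1, 3, 9/2, 9/2, 27/8, 81/40, …
f+g: L₀ = lclm(L_f,L_g), ord ≤ 2+1.
h=∫h₀ ⇒ L = L₀·Dx.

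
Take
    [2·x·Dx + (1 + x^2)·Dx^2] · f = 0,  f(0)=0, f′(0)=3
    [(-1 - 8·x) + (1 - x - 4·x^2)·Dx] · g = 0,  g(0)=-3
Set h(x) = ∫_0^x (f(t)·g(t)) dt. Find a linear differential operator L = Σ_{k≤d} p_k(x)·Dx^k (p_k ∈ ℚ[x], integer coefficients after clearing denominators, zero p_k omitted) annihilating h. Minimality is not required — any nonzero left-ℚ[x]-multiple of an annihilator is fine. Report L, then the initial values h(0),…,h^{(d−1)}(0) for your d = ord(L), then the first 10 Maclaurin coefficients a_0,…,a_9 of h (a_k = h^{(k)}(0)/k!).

f: a_k = 0, 3, 0, -1, 0, 3/5, 0, -3/7, 0, 1/3, …
g: a_k = -3, -3, -15, -27, -87, -195, -543, -1323, -3495, -8787, …
h₀=f·g: eliminate ⇒ L₀, order ≤ 2·1.
h=∫₀ˣh₀: take L = L₀·Dx.
L = (8 + 2·x + 24·x^2)·Dx + (2 + 14·x + 4·x^2 + 24·x^3)·Dx^2 + (-1 + x + 3·x^2 + x^3 + 4·x^4)·Dx^3  (order 3).
h: a_k = 0, 0, -9/2, -3, -21/2, -78/5, -413/10, -2799/35, -1356/7, -44204/105, …
ICs: h(0) = 0, h′(0) = 0, h′′(0) = -9.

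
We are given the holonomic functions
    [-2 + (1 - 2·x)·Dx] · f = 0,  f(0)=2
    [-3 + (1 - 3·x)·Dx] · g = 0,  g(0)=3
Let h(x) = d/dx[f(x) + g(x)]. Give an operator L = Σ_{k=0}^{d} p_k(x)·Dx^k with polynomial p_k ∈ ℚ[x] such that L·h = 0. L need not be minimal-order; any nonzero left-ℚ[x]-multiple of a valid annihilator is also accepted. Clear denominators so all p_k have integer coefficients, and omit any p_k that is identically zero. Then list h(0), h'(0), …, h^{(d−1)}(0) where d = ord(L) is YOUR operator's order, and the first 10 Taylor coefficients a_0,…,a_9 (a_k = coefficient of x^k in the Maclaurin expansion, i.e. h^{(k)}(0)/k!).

f: a_k = 2, 4, 8, 16, 32, 64, 128, 256, 512, 1024, …
g: a_k = 3, 9, 27, 81, 243, 729, 2187, 6561, 19683, 59049, …
h₀=f+g: left-lcm gives L₀, ord ≤ 2.
Differentiate: ansatz ord ≤ ord L₀ ⇒ L.
L = 36 + (-15 + 36·x)·Dx + (1 - 5·x + 6·x^2)·Dx^2  (order 2).
h: a_k = 13, 70, 291, 1100, 3965, 13890, 47719, 161560, 540657, 1791950, …
ICs: h(0) = 13, h′(0) = 70.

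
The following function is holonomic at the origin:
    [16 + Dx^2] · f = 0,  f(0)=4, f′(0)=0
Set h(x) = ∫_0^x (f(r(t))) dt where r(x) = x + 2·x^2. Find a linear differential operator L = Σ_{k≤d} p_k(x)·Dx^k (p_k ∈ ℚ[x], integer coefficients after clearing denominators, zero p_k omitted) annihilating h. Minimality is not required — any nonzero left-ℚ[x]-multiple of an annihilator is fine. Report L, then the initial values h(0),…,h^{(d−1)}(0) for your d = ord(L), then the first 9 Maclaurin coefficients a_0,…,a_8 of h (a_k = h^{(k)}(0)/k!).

f: a_k = 4, 0, -32, 0, 128/3, 0, -1024/45, 0, 2048/315, …
h₀=f(r): pull back L_f along r ⇒ L₀.
Integrate: L := L₀·Dx.
L = (16 + 192·x + 768·x^2 + 1024·x^3)·Dx - 4·Dx^2 + (1 + 4·x)·Dx^3  (order 3).
h: a_k = 0, 4, 0, -32/3, -32, -256/15, 512/9, 45056/315, 2048/15, …
ICs: h(0) = 0, h′(0) = 4, h′′(0) = 0.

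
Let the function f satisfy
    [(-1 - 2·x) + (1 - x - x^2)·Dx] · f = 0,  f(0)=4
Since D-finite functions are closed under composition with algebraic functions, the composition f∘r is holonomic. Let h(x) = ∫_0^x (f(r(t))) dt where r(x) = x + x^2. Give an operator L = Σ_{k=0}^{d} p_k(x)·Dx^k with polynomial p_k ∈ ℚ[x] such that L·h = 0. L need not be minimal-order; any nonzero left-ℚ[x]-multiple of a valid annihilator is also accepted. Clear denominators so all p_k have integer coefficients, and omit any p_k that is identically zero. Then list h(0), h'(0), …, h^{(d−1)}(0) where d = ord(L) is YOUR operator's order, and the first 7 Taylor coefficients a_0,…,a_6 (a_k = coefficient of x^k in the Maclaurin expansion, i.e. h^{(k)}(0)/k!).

f: a_k = 4, 4, 8, 12, 20, 32, 52, …
Change of var in L_f (x↦r) gives L₀.
∫: right-multiply L₀ by Dx.
L = (1 + 4·x + 6·x^2 + 4·x^3)·Dx + (-1 + x + 2·x^2 + 2·x^3 + x^4)·Dx^2  (order 2).
h: a_k = 0, 4, 2, 4, 7, 64/5, 74/3, …
ICs: h(0) = 0, h′(0) = 4.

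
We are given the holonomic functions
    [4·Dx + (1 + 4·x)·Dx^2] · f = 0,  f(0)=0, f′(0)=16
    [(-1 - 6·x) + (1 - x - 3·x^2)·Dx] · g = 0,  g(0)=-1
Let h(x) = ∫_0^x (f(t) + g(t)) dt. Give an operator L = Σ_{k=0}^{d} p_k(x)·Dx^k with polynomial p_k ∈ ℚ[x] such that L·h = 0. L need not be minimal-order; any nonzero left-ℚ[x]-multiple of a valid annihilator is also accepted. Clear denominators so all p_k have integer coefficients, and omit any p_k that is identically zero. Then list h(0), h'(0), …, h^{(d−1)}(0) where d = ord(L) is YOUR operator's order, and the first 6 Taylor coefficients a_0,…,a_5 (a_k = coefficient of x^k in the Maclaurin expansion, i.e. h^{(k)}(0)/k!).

L = (-212 - 1072·x - 3144·x^2 - 2160·x^3 - 2592·x^4)·Dx^2 + (-5 - 248·x - 1922·x^2 - 4308·x^3 - 4464·x^4 - 4320·x^5)·Dx^3 + (6 + 53·x + 108·x^2 - 110·x^3 - 519·x^4 - 1044·x^5 - 864·x^6)·Dx^4  (order 4).
h: a_k = 0, -1, 15/2, -12, 235/12, -55, …
ICs: h(0) = 0, h′(0) = -1, h′′(0) = 15, h′′′(0) = -72.

f: a_k = 0, 16, -32, 256/3, -256, 4096/5, …
g: a_k = -1, -1, -4, -7, -19, -40, …
h₀=f+g: left-lcm gives L₀, ord ≤ 3.
∫: right-multiply L₀ by Dx.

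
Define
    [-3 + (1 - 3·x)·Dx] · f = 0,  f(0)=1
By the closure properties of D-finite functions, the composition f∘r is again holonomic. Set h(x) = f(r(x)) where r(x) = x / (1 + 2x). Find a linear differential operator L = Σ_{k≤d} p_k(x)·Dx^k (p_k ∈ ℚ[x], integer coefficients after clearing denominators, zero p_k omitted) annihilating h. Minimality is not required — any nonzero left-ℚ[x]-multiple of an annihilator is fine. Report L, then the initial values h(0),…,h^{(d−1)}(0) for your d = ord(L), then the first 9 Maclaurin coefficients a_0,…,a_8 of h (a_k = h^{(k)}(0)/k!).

L = 3 + (-1 - x + 2·x^2)·Dx  (order 1).
h: a_k = 1, 3, 3, 3, 3, 3, 3, 3, 3, …
ICs: h(0) = 1.

f: a_k = 1, 3, 9, 27, 81, 243, 729, 2187, 6561, …
Substitute x→r, Dx→(1/r')Dx; clear ⇒ L₀.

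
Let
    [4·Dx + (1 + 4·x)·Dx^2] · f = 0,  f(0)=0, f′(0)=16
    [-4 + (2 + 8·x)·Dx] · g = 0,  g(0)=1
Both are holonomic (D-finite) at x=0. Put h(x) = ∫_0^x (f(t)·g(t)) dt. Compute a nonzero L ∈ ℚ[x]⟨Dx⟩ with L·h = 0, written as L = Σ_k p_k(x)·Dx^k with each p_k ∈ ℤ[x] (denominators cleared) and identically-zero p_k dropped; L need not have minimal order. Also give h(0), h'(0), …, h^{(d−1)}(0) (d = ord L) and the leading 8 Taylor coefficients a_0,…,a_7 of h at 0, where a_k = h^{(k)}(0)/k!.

L = 4·Dx + (1 + 8·x + 16·x^2)·Dx^3  (order 3).
h: a_k = 0, 0, 8, 0, -8/3, 128/15, -1136/45, 7936/105, …
ICs: h(0) = 0, h′(0) = 0, h′′(0) = 16.

f: a_k = 0, 16, -32, 256/3, -256, 4096/5, -8192/3, 65536/7, …
g: a_k = 1, 2, -2, 4, -10, 28, -84, 264, …
Product ⇒ symmetric product L₀, ord ≤ 2.
∫: right-multiply L₀ by Dx.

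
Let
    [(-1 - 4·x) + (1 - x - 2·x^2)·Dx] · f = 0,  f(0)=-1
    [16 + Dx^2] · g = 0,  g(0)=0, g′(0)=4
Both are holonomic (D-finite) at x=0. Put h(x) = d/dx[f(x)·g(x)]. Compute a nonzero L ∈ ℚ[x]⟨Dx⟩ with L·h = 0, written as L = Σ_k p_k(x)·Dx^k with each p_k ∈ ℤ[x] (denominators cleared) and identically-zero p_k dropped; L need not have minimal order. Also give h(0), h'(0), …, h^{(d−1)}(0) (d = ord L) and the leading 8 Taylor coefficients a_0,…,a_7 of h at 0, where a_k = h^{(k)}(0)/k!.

f: a_k = -1, -1, -3, -5, -11, -21, -43, -85, …
g: a_k = 0, 4, 0, -32/3, 0, 128/15, 0, -1024/315, …
Sym-product of L_f,L_g gives L₀ (≤ ord 2).
Derive L from L₀ (diff closure).
L = (4 - 128·x - 192·x^2 + 256·x^3 + 256·x^4) + (-5 - 12·x + 48·x^2 + 64·x^3)·Dx + (3 - 7·x - 10·x^2 + 16·x^3 + 16·x^4)·Dx^2  (order 2).
h: a_k = -4, -8, -4, -112/3, -308/3, -1176/5, -4852/9, -391648/315, …
ICs: h(0) = -4, h′(0) = -8.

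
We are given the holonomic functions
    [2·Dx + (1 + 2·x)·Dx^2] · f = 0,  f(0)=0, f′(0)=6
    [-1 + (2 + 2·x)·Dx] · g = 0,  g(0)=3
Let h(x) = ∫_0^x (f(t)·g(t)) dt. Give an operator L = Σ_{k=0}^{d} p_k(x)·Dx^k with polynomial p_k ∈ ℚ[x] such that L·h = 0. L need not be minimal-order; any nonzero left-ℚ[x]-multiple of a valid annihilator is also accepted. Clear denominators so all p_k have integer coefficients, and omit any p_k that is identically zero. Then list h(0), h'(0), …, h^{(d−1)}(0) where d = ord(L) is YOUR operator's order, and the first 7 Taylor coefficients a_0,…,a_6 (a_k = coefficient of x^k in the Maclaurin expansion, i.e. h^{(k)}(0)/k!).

f: a_k = 0, 6, -6, 8, -12, 96/5, -32, …
g: a_k = 3, 3/2, -3/8, 3/16, -15/128, 21/256, -63/1024, …
f·g: L₀ = L_f ⊗_s L_g, ord ≤ 2·1.
∫: right-multiply L₀ by Dx.
L = (-1 + 2·x)·Dx + (4 + 4·x)·Dx^2 + (4 + 16·x + 20·x^2 + 8·x^3)·Dx^3  (order 3).
h: a_k = 0, 0, 9, -3, 51/16, -33/8, 3709/640, …
ICs: h(0) = 0, h′(0) = 0, h′′(0) = 18.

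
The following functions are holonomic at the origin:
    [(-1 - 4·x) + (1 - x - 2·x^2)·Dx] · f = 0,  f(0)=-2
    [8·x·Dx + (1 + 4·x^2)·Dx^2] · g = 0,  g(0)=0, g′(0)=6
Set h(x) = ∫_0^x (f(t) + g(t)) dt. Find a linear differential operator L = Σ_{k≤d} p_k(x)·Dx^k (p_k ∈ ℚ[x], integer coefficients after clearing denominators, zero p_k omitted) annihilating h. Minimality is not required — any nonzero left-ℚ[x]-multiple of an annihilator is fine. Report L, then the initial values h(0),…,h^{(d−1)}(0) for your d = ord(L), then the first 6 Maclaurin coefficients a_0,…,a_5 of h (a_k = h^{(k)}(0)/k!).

f: a_k = -2, -2, -6, -10, -22, -42, …
g: a_k = 0, 6, 0, -8, 0, 96/5, …
L₀ := lclm(L_f,L_g); ord L₀ ≤ 1+2.
∫: right-multiply L₀ by Dx.
L = (-24 + 96·x + 864·x^2 + 1536·x^3 + 3264·x^4 + 768·x^6)·Dx^2 + (19 + 80·x + 100·x^2 + 544·x^3 + 1424·x^4 + 2368·x^5 + 192·x^6 + 768·x^7)·Dx^3 + (-3 - 7·x - 32·x^2 + 28·x^3 - 24·x^4 + 240·x^5 + 256·x^6 + 64·x^7 + 128·x^8)·Dx^4  (order 4).
h: a_k = 0, -2, 2, -2, -9/2, -22/5, …
ICs: h(0) = 0, h′(0) = -2, h′′(0) = 4, h′′′(0) = -12.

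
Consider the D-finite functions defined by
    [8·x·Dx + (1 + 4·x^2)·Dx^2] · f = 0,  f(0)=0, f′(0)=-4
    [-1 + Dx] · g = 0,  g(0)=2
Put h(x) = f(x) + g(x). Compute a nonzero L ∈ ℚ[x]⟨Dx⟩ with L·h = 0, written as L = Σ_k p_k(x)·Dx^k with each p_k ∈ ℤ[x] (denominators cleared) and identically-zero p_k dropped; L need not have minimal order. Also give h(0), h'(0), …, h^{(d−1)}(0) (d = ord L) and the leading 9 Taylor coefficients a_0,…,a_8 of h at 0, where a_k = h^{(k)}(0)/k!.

L = (8 - 8·x - 96·x^2 - 32·x^3)·Dx + (-9 + 88·x^2 - 16·x^4)·Dx^2 + (1 + 8·x + 8·x^2 + 32·x^3 + 16·x^4)·Dx^3  (order 3).
h: a_k = 2, -2, 1, 17/3, 1/12, -767/60, 1/360, 92161/2520, 1/20160, …
ICs: h(0) = 2, h′(0) = -2, h′′(0) = 2.

f: a_k = 0, -4, 0, 16/3, 0, -64/5, 0, 256/7, 0, …
g: a_k = 2, 2, 1, 1/3, 1/12, 1/60, 1/360, 1/2520, 1/20160, …
Sum ⇒ L₀ = lclm(L_f,L_g) in ℚ(x)⟨Dx⟩.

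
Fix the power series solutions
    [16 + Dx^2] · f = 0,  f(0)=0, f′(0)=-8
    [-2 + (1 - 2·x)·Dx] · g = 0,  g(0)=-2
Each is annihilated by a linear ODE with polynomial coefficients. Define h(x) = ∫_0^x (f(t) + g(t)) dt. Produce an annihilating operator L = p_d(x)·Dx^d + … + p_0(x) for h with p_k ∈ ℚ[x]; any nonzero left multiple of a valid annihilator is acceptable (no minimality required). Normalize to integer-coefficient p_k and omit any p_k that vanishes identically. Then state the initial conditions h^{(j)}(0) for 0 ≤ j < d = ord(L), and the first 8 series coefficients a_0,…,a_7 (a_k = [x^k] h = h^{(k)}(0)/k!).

L = (-160 + 256·x - 256·x^2)·Dx + (48 - 224·x + 384·x^2 - 256·x^3)·Dx^2 + (-10 + 16·x - 16·x^2)·Dx^3 + (3 - 14·x + 24·x^2 - 16·x^3)·Dx^4  (order 4).
h: a_k = 0, -2, -6, -8/3, 4/3, -32/5, -608/45, -128/7, …
ICs: h(0) = 0, h′(0) = -2, h′′(0) = -12, h′′′(0) = -16.

f: a_k = 0, -8, 0, 64/3, 0, -256/15, 0, 2048/315, …
g: a_k = -2, -4, -8, -16, -32, -64, -128, -256, …
L₀ := lclm(L_f,L_g); ord L₀ ≤ 2+1.
∫: right-multiply L₀ by Dx.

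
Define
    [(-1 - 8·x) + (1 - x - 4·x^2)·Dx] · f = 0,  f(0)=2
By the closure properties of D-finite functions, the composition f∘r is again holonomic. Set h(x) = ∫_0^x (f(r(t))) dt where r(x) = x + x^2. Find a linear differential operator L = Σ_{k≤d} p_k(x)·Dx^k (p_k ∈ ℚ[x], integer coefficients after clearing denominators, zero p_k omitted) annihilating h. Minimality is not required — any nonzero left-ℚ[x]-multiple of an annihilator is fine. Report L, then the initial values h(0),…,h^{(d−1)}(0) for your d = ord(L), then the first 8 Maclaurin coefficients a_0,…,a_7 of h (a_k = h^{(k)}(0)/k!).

L = (1 + 10·x + 24·x^2 + 16·x^3)·Dx + (-1 + x + 5·x^2 + 8·x^3 + 4·x^4)·Dx^2  (order 2).
h: a_k = 0, 2, 1, 4, 19/2, 122/5, 208/3, 1378/7, …
ICs: h(0) = 0, h′(0) = 2.

f: a_k = 2, 2, 10, 18, 58, 130, 362, 882, …
L₀ from L_f via x↦r, Dx↦r'^{-1}Dx.
∫: right-multiply L₀ by Dx.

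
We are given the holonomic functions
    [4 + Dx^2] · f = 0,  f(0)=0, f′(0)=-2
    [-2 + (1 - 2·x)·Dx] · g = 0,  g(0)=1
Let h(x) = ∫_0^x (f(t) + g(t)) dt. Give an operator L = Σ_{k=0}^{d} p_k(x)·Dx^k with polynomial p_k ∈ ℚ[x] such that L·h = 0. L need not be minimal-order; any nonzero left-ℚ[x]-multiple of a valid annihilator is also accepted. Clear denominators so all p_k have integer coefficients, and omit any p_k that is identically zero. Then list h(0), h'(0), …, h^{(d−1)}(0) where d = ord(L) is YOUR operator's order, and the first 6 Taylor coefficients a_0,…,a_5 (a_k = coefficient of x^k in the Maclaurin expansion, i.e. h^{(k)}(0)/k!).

L = (-56 + 32·x - 32·x^2)·Dx + (12 - 40·x + 48·x^2 - 32·x^3)·Dx^2 + (-14 + 8·x - 8·x^2)·Dx^3 + (3 - 10·x + 12·x^2 - 8·x^3)·Dx^4  (order 4).
h: a_k = 0, 1, 0, 4/3, 7/3, 16/5, …
ICs: h(0) = 0, h′(0) = 1, h′′(0) = 0, h′′′(0) = 8.

f: a_k = 0, -2, 0, 4/3, 0, -4/15, …
g: a_k = 1, 2, 4, 8, 16, 32, …
L₀ := lclm(L_f,L_g); ord L₀ ≤ 2+1.
∫: right-multiply L₀ by Dx.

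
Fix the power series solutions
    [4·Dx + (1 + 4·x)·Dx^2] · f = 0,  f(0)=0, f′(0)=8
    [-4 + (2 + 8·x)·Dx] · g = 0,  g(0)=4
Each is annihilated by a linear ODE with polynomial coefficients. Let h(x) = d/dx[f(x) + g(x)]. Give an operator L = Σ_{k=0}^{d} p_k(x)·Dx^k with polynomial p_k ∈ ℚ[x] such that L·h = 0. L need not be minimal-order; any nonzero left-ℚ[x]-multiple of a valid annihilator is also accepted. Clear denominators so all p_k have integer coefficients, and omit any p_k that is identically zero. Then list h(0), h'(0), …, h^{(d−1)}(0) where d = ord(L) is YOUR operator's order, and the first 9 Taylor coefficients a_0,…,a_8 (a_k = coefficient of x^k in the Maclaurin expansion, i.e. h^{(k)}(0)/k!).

L = 8 + (10 + 40·x)·Dx + (1 + 8·x + 16·x^2)·Dx^2  (order 2).
h: a_k = 16, -48, 176, -672, 2608, -10208, 40160, -158528, 627248, …
ICs: h(0) = 16, h′(0) = -48.

f: a_k = 0, 8, -16, 128/3, -128, 2048/5, -4096/3, 32768/7, -16384, …
g: a_k = 4, 8, -8, 16, -40, 112, -336, 1056, -3432, …
L₀ := lclm(L_f,L_g); ord L₀ ≤ 2+1.
Differentiate: ansatz ord ≤ ord L₀ ⇒ L.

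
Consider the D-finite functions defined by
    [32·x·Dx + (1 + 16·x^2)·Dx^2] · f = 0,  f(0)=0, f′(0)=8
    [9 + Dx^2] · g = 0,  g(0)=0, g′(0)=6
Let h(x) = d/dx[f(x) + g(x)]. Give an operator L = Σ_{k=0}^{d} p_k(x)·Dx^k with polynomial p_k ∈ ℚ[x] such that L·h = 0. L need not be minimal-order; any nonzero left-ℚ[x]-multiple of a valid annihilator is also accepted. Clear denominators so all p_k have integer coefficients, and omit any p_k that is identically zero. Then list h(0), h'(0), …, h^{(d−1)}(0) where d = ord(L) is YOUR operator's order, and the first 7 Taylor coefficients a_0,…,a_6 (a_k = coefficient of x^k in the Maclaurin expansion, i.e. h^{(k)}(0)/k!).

L = (-52704·x + 967680·x^3 + 663552·x^5) + (-207 + 13104·x^2 + 283392·x^4 + 331776·x^6)·Dx + (-5856·x + 107520·x^3 + 73728·x^5)·Dx^2 + (-23 + 1456·x^2 + 31488·x^4 + 36864·x^6)·Dx^3  (order 3).
h: a_k = 14, 0, -155, 0, 8273/4, 0, -1310963/40, …
ICs: h(0) = 14, h′(0) = 0, h′′(0) = -310.

f: a_k = 0, 8, 0, -128/3, 0, 2048/5, 0, …
g: a_k = 0, 6, 0, -9, 0, 81/20, 0, …
Weyl lclm of L_f,L_g ⇒ L₀ (ord ≤ 4).
Differentiate: ansatz ord ≤ ord L₀ ⇒ L.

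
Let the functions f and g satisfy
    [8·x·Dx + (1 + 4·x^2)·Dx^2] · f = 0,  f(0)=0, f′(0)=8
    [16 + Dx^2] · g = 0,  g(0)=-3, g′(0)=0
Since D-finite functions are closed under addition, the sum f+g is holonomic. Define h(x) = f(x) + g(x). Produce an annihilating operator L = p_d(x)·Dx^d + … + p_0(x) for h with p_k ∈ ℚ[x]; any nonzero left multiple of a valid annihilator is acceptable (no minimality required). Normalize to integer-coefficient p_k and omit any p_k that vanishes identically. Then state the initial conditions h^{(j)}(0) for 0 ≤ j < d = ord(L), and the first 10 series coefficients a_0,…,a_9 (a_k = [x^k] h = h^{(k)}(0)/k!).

L = (-512·x + 5120·x^3 + 4096·x^5)·Dx + (16 + 512·x^2 + 2304·x^4 + 2048·x^6)·Dx^2 + (-32·x + 320·x^3 + 256·x^5)·Dx^3 + (1 + 32·x^2 + 144·x^4 + 128·x^6)·Dx^4  (order 4).
h: a_k = -3, 8, 24, -32/3, -32, 128/5, 256/15, -512/7, -512/105, 2048/9, …
ICs: h(0) = -3, h′(0) = 8, h′′(0) = 48, h′′′(0) = -64.

f: a_k = 0, 8, 0, -32/3, 0, 128/5, 0, -512/7, 0, 2048/9, …
g: a_k = -3, 0, 24, 0, -32, 0, 256/15, 0, -512/105, 0, …
f+g: L₀ = lclm(L_f,L_g), ord ≤ 2+2.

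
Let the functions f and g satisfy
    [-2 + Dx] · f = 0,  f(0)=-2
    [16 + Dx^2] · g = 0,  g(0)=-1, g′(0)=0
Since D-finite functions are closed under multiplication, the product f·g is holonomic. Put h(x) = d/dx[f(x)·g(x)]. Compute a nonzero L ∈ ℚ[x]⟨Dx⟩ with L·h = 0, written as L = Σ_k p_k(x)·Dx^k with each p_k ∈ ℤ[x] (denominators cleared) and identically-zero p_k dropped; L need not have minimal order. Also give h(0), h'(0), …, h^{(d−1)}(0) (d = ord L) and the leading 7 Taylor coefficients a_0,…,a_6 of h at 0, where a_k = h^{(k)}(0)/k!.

L = 20 - 4·Dx + Dx^2  (order 2).
h: a_k = 4, -24, -88, -112/3, 328/3, 624/5, 464/45, …
ICs: h(0) = 4, h′(0) = -24.

f: a_k = -2, -4, -4, -8/3, -4/3, -8/15, -8/45, …
g: a_k = -1, 0, 8, 0, -32/3, 0, 256/45, …
L₀ := L_f ⊗_s L_g (sym. prod.), ord ≤ 2.
Differentiate: ansatz ord ≤ ord L₀ ⇒ L.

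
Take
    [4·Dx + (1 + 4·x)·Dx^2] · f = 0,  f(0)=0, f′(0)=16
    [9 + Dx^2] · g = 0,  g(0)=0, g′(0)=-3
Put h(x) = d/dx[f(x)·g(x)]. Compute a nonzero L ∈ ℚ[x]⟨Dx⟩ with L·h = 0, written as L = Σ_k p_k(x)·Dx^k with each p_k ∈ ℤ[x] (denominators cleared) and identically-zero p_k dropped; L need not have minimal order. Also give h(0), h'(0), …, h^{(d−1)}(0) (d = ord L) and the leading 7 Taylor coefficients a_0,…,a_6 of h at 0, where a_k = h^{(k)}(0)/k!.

f: a_k = 0, 16, -32, 256/3, -256, 4096/5, -8192/3, …
g: a_k = 0, -3, 0, 9/2, 0, -81/40, 0, …
L₀ := L_f ⊗_s L_g (sym. prod.), ord ≤ 4.
Differentiate: ansatz ord ≤ ord L₀ ⇒ L.
L = (-153603 - 635688·x - 3184272·x^2 - 4292352·x^3 + 12503808·x^4 + 40310784·x^5 + 26873856·x^6) + (-47736 - 304992·x - 311040·x^2 + 2073600·x^3 + 7464960·x^4 + 5971968·x^5)·Dx + (-19110 - 88272·x - 352800·x^2 + 41472·x^3 + 3773952·x^4 + 8957952·x^5 + 5971968·x^6)·Dx^2 + (-5304 - 33888·x - 34560·x^2 + 230400·x^3 + 829440·x^4 + 663552·x^5)·Dx^3 + (-227 - 1960·x + 112·x^2 + 57600·x^3 + 264960·x^4 + 497664·x^5 + 331776·x^6)·Dx^4  (order 4).
h: a_k = 0, -96, 288, -736, 3120, -12636, 248668/5, …
ICs: h(0) = 0, h′(0) = -96, h′′(0) = 576, h′′′(0) = -4416.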